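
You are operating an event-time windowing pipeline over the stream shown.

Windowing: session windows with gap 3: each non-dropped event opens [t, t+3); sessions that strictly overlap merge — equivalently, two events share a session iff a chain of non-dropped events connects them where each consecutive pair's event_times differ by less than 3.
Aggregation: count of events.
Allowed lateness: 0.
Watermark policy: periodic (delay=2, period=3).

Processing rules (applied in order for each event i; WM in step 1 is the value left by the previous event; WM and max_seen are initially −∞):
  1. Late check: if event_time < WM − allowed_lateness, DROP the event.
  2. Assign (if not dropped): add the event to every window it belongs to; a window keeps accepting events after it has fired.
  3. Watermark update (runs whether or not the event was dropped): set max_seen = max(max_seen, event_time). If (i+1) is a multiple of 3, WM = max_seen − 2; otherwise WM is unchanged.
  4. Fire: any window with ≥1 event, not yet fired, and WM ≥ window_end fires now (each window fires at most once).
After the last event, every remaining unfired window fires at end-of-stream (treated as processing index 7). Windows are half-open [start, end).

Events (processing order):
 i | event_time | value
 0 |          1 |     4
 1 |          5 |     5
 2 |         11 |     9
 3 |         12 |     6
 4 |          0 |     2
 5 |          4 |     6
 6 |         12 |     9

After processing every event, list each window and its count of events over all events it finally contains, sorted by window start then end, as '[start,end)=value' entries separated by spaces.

[1,4)=1 [5,8)=1 [11,15)=3

i=0 t=1 v=4: → [1,4); WM=−∞
i=1 t=5 v=5: → [5,8); WM=−∞
i=2 t=11 v=9: → [11,14); WM=9
i=3 t=12 v=6: → [11,15); WM=9
i=4 t=0 v=2: DROP (t<9-0); WM=9
i=5 t=4 v=6: DROP (t<9-0); WM=10
i=6 t=12 v=9: → [11,15); WM=10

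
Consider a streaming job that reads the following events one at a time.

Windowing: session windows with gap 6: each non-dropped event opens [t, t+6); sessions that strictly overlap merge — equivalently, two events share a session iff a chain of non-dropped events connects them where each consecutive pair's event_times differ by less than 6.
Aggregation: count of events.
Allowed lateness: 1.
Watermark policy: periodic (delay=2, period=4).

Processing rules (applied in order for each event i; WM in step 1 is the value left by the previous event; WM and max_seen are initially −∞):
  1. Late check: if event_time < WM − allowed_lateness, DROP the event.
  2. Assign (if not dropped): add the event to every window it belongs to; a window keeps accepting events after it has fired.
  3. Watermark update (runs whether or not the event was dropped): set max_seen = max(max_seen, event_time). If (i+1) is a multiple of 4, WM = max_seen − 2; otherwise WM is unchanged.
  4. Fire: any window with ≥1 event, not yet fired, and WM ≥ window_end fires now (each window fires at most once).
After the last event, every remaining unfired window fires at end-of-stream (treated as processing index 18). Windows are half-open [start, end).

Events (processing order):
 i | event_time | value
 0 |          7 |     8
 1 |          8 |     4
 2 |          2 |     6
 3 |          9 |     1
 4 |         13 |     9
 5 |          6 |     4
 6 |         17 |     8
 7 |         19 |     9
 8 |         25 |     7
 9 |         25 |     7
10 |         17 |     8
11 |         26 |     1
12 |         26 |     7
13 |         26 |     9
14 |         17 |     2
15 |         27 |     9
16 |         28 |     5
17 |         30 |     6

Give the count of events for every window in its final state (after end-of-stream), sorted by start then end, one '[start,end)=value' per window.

i=0 t=7 v=8: → [7,13); WM=−∞
i=1 t=8 v=4: → [7,14); WM=−∞
i=2 t=2 v=6: → [2,14); WM=−∞
i=3 t=9 v=1: → [2,15); WM=7
i=4 t=13 v=9: → [2,19); WM=7
i=5 t=6 v=4: → [2,19); WM=7
i=6 t=17 v=8: → [2,23); WM=7
i=7 t=19 v=9: → [2,25); WM=17
i=8 t=25 v=7: → [25,31); WM=17
i=9 t=25 v=7: → [25,31); WM=17
i=10 t=17 v=8: → [2,25); WM=17
i=11 t=26 v=1: → [25,32); WM=24
i=12 t=26 v=7: → [25,32); WM=24
i=13 t=26 v=9: → [25,32); WM=24
i=14 t=17 v=2: DROP (t<24-1); WM=24
i=15 t=27 v=9: → [25,33); WM=25
i=16 t=28 v=5: → [25,34); WM=25
i=17 t=30 v=6: → [25,36); WM=25

[2,25)=9 [25,36)=8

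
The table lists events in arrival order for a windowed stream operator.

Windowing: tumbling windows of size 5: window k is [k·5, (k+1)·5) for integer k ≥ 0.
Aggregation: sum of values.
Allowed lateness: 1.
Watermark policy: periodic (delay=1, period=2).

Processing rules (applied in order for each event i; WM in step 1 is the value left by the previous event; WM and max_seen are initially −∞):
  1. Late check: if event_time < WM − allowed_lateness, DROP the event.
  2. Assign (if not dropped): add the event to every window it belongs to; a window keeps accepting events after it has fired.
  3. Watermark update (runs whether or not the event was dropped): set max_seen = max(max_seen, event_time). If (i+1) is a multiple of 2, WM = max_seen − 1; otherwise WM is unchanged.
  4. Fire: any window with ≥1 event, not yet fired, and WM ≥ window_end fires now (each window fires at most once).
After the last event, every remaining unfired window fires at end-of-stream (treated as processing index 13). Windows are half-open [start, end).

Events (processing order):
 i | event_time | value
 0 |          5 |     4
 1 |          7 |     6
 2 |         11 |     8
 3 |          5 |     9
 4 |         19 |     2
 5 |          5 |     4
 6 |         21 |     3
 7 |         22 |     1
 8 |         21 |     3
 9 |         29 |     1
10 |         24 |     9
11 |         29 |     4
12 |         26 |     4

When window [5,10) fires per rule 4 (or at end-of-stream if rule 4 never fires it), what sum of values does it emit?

19

i=0 t=5 v=4: → [5,10); WM=−∞
i=1 t=7 v=6: → [5,10); WM=6
i=2 t=11 v=8: → [10,15); WM=6
i=3 t=5 v=9: → [5,10); WM=10; [5,10) fires=19
i=4 t=19 v=2: → [15,20); WM=10
i=5 t=5 v=4: DROP (t<10-1); WM=18; [10,15) fires=8
i=6 t=21 v=3: → [20,25); WM=18
i=7 t=22 v=1: → [20,25); WM=21; [15,20) fires=2
i=8 t=21 v=3: → [20,25); WM=21
i=9 t=29 v=1: → [25,30); WM=28; [20,25) fires=7
i=10 t=24 v=9: DROP (t<28-1); WM=28
i=11 t=29 v=4: → [25,30); WM=28
i=12 t=26 v=4: DROP (t<28-1); WM=28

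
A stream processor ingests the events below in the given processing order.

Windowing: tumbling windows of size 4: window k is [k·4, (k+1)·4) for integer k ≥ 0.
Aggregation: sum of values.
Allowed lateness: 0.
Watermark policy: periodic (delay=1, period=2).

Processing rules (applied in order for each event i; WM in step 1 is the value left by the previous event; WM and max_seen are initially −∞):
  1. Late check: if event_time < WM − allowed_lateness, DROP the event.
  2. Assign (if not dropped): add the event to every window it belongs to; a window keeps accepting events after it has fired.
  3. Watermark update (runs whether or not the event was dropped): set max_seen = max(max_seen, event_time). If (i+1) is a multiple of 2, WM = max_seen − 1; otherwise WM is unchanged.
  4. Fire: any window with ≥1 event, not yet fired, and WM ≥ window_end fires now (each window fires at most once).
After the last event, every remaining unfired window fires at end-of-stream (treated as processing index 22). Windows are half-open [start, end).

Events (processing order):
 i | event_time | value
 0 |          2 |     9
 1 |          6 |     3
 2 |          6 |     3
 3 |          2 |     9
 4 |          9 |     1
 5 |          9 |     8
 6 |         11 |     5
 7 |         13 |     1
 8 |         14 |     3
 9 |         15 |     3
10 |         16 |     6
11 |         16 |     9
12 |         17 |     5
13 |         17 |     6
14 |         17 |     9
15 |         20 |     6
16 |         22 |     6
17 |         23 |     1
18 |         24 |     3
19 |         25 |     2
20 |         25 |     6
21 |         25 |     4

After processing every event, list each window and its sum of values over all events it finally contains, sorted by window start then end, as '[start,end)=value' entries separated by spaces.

[0,4)=9 [4,8)=6 [8,12)=14 [12,16)=7 [16,20)=35 [20,24)=13 [24,28)=15

i=0 t=2 v=9: → [0,4); WM=−∞
i=1 t=6 v=3: → [4,8); WM=5; [0,4) fires=9
i=2 t=6 v=3: → [4,8); WM=5
i=3 t=2 v=9: DROP (t<5-0); WM=5
i=4 t=9 v=1: → [8,12); WM=5
i=5 t=9 v=8: → [8,12); WM=8; [4,8) fires=6
i=6 t=11 v=5: → [8,12); WM=8
i=7 t=13 v=1: → [12,16); WM=12; [8,12) fires=14
i=8 t=14 v=3: → [12,16); WM=12
i=9 t=15 v=3: → [12,16); WM=14
i=10 t=16 v=6: → [16,20); WM=14
i=11 t=16 v=9: → [16,20); WM=15
i=12 t=17 v=5: → [16,20); WM=15
i=13 t=17 v=6: → [16,20); WM=16; [12,16) fires=7
i=14 t=17 v=9: → [16,20); WM=16
i=15 t=20 v=6: → [20,24); WM=19
i=16 t=22 v=6: → [20,24); WM=19
i=17 t=23 v=1: → [20,24); WM=22; [16,20) fires=35
i=18 t=24 v=3: → [24,28); WM=22
i=19 t=25 v=2: → [24,28); WM=24; [20,24) fires=13
i=20 t=25 v=6: → [24,28); WM=24
i=21 t=25 v=4: → [24,28); WM=24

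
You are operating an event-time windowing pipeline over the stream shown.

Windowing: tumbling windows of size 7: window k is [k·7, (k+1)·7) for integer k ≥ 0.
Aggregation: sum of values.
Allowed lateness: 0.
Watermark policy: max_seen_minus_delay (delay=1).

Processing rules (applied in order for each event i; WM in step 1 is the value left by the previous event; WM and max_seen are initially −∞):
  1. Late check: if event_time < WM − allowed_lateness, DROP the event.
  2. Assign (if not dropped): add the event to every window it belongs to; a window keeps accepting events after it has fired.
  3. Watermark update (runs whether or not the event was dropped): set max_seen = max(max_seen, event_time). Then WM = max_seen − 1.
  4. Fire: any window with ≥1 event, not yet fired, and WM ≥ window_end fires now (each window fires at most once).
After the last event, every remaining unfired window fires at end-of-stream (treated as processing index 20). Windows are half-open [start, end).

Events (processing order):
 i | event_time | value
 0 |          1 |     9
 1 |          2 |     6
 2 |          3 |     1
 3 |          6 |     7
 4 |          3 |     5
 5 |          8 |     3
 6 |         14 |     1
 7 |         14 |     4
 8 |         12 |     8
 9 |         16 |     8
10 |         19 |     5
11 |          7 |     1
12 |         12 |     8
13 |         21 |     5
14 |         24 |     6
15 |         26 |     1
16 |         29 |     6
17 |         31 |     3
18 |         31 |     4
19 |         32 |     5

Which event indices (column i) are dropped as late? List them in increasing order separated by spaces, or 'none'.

4 8 11 12

i=0 t=1 v=9: → [0,7); WM=0
i=1 t=2 v=6: → [0,7); WM=1
i=2 t=3 v=1: → [0,7); WM=2
i=3 t=6 v=7: → [0,7); WM=5
i=4 t=3 v=5: DROP (t<5-0); WM=5
i=5 t=8 v=3: → [7,14); WM=7; [0,7) fires=23
i=6 t=14 v=1: → [14,21); WM=13
i=7 t=14 v=4: → [14,21); WM=13
i=8 t=12 v=8: DROP (t<13-0); WM=13
i=9 t=16 v=8: → [14,21); WM=15; [7,14) fires=3
i=10 t=19 v=5: → [14,21); WM=18
i=11 t=7 v=1: DROP (t<18-0); WM=18
i=12 t=12 v=8: DROP (t<18-0); WM=18
i=13 t=21 v=5: → [21,28); WM=20
i=14 t=24 v=6: → [21,28); WM=23; [14,21) fires=18
i=15 t=26 v=1: → [21,28); WM=25
i=16 t=29 v=6: → [28,35); WM=28; [21,28) fires=12
i=17 t=31 v=3: → [28,35); WM=30
i=18 t=31 v=4: → [28,35); WM=30
i=19 t=32 v=5: → [28,35); WM=31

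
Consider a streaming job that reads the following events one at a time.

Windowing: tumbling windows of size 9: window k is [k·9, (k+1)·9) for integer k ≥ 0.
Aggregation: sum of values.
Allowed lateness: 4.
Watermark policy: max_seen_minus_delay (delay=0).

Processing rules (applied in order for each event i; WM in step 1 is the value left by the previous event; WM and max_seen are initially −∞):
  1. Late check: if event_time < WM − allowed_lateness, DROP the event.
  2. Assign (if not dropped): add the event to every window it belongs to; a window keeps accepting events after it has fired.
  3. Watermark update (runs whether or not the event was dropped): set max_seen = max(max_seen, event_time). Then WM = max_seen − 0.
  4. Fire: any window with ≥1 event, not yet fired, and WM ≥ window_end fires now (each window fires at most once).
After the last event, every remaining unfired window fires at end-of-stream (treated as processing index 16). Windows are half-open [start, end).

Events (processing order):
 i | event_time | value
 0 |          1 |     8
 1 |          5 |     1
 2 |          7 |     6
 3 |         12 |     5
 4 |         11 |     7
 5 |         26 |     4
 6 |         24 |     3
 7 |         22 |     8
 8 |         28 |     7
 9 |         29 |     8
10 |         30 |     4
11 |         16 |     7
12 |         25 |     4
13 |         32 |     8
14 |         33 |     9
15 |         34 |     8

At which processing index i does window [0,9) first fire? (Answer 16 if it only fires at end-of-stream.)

3

i=0 t=1 v=8: → [0,9); WM=1
i=1 t=5 v=1: → [0,9); WM=5
i=2 t=7 v=6: → [0,9); WM=7
i=3 t=12 v=5: → [9,18); WM=12; [0,9) fires=15
i=4 t=11 v=7: → [9,18); WM=12
i=5 t=26 v=4: → [18,27); WM=26; [9,18) fires=12
i=6 t=24 v=3: → [18,27); WM=26
i=7 t=22 v=8: → [18,27); WM=26
i=8 t=28 v=7: → [27,36); WM=28; [18,27) fires=15
i=9 t=29 v=8: → [27,36); WM=29
i=10 t=30 v=4: → [27,36); WM=30
i=11 t=16 v=7: DROP (t<30-4); WM=30
i=12 t=25 v=4: DROP (t<30-4); WM=30
i=13 t=32 v=8: → [27,36); WM=32
i=14 t=33 v=9: → [27,36); WM=33
i=15 t=34 v=8: → [27,36); WM=34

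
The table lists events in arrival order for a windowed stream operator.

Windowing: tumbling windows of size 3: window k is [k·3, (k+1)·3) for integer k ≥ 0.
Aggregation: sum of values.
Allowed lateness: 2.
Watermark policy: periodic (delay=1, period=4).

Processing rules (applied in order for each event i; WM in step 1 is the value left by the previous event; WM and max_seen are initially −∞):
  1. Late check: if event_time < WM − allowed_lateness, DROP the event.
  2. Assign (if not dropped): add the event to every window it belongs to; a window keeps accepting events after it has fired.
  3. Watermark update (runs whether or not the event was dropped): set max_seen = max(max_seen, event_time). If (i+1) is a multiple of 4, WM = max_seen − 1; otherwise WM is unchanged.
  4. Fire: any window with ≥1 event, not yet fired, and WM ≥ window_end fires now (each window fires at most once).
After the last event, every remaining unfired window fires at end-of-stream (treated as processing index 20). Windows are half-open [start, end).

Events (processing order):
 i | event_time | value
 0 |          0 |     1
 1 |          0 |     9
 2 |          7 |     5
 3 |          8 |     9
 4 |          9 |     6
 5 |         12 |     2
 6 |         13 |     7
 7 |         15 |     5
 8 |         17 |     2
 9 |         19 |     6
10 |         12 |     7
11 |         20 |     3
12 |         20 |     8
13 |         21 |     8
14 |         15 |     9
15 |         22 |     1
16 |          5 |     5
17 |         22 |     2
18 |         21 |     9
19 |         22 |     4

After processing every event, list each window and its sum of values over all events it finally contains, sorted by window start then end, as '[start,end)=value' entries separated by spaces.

i=0 t=0 v=1: → [0,3); WM=−∞
i=1 t=0 v=9: → [0,3); WM=−∞
i=2 t=7 v=5: → [6,9); WM=−∞
i=3 t=8 v=9: → [6,9); WM=7; [0,3) fires=10
i=4 t=9 v=6: → [9,12); WM=7
i=5 t=12 v=2: → [12,15); WM=7
i=6 t=13 v=7: → [12,15); WM=7
i=7 t=15 v=5: → [15,18); WM=14; [6,9) fires=14 [9,12) fires=6
i=8 t=17 v=2: → [15,18); WM=14
i=9 t=19 v=6: → [18,21); WM=14
i=10 t=12 v=7: → [12,15); WM=14
i=11 t=20 v=3: → [18,21); WM=19; [12,15) fires=16 [15,18) fires=7
i=12 t=20 v=8: → [18,21); WM=19
i=13 t=21 v=8: → [21,24); WM=19
i=14 t=15 v=9: DROP (t<19-2); WM=19
i=15 t=22 v=1: → [21,24); WM=21; [18,21) fires=17
i=16 t=5 v=5: DROP (t<21-2); WM=21
i=17 t=22 v=2: → [21,24); WM=21
i=18 t=21 v=9: → [21,24); WM=21
i=19 t=22 v=4: → [21,24); WM=21

[0,3)=10 [6,9)=14 [9,12)=6 [12,15)=16 [15,18)=7 [18,21)=17 [21,24)=24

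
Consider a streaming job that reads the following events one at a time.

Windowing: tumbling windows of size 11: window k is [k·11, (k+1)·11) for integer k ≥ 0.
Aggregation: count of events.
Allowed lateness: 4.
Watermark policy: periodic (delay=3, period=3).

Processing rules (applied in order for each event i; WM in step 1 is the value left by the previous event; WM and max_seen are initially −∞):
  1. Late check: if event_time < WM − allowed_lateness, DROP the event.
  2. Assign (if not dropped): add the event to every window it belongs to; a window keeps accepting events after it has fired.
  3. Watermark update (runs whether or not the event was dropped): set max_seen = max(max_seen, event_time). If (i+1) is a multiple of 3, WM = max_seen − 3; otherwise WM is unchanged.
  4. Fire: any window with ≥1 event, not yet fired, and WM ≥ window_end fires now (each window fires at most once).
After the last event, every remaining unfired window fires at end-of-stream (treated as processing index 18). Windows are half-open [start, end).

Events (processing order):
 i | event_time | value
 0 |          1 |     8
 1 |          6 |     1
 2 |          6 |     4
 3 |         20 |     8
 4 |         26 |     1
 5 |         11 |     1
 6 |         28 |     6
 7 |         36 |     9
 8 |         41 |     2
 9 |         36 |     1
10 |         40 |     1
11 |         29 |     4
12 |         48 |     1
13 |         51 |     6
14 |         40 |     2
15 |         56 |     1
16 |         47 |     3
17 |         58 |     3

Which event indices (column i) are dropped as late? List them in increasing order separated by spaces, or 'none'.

11

i=0 t=1 v=8: → [0,11); WM=−∞
i=1 t=6 v=1: → [0,11); WM=−∞
i=2 t=6 v=4: → [0,11); WM=3
i=3 t=20 v=8: → [11,22); WM=3
i=4 t=26 v=1: → [22,33); WM=3
i=5 t=11 v=1: → [11,22); WM=23; [0,11) fires=3 [11,22) fires=2
i=6 t=28 v=6: → [22,33); WM=23
i=7 t=36 v=9: → [33,44); WM=23
i=8 t=41 v=2: → [33,44); WM=38; [22,33) fires=2
i=9 t=36 v=1: → [33,44); WM=38
i=10 t=40 v=1: → [33,44); WM=38
i=11 t=29 v=4: DROP (t<38-4); WM=38
i=12 t=48 v=1: → [44,55); WM=38
i=13 t=51 v=6: → [44,55); WM=38
i=14 t=40 v=2: → [33,44); WM=48; [33,44) fires=5
i=15 t=56 v=1: → [55,66); WM=48
i=16 t=47 v=3: → [44,55); WM=48
i=17 t=58 v=3: → [55,66); WM=55; [44,55) fires=3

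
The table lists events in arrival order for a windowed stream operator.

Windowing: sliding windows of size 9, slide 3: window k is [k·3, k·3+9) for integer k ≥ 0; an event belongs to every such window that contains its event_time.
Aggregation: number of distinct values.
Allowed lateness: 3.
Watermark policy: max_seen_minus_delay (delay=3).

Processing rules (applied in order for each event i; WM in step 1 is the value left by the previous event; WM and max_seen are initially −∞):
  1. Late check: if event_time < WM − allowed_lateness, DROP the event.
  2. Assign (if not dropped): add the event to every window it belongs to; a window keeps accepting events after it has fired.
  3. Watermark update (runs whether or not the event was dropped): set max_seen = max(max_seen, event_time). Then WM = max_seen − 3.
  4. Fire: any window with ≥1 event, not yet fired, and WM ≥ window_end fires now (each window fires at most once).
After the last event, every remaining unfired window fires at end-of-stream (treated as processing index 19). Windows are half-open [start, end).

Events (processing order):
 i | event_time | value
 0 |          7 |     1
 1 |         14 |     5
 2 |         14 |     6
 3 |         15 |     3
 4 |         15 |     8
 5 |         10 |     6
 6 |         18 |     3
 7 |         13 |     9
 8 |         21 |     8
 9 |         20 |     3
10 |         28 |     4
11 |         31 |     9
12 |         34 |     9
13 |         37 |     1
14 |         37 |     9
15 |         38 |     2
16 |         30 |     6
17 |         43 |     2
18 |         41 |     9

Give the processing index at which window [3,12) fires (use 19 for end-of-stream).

3

i=0 t=7 v=1: → [6,15),[3,12),[0,9); WM=4
i=1 t=14 v=5: → [12,21),[9,18),[6,15); WM=11; [0,9) fires=1
i=2 t=14 v=6: → [12,21),[9,18),[6,15); WM=11
i=3 t=15 v=3: → [15,24),[12,21),[9,18); WM=12; [3,12) fires=1
i=4 t=15 v=8: → [15,24),[12,21),[9,18); WM=12
i=5 t=10 v=6: → [9,18),[6,15),[3,12); WM=12
i=6 t=18 v=3: → [18,27),[15,24),[12,21); WM=15; [6,15) fires=3
i=7 t=13 v=9: → [12,21),[9,18),[6,15); WM=15
i=8 t=21 v=8: → [21,30),[18,27),[15,24); WM=18; [9,18) fires=5
i=9 t=20 v=3: → [18,27),[15,24),[12,21); WM=18
i=10 t=28 v=4: → [27,36),[24,33),[21,30); WM=25; [12,21) fires=5 [15,24) fires=2
i=11 t=31 v=9: → [30,39),[27,36),[24,33); WM=28; [18,27) fires=2
i=12 t=34 v=9: → [33,42),[30,39),[27,36); WM=31; [21,30) fires=2
i=13 t=37 v=1: → [36,45),[33,42),[30,39); WM=34; [24,33) fires=2
i=14 t=37 v=9: → [36,45),[33,42),[30,39); WM=34
i=15 t=38 v=2: → [36,45),[33,42),[30,39); WM=35
i=16 t=30 v=6: DROP (t<35-3); WM=35
i=17 t=43 v=2: → [42,51),[39,48),[36,45); WM=40; [27,36) fires=2 [30,39) fires=3
i=18 t=41 v=9: → [39,48),[36,45),[33,42); WM=40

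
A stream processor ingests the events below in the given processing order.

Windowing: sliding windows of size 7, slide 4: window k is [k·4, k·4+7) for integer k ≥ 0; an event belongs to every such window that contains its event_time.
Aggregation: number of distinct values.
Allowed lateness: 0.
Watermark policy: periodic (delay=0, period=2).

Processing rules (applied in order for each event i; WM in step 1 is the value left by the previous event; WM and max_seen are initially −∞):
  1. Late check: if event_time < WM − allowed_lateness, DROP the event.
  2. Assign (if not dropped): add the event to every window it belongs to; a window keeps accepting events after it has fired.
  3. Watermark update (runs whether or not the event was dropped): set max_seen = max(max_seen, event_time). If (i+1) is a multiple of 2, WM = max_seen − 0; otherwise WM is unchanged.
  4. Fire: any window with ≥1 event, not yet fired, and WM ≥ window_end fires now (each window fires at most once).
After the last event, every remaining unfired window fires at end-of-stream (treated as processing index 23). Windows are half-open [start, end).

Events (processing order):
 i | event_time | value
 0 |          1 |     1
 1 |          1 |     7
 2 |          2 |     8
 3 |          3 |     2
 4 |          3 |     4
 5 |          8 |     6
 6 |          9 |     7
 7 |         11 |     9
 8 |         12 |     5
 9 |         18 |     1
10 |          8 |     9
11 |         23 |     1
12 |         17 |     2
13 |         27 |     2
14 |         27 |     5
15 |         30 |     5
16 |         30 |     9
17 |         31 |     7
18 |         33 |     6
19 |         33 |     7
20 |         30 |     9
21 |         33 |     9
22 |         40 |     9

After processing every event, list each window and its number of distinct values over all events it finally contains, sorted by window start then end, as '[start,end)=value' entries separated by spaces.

i=0 t=1 v=1: → [0,7); WM=−∞
i=1 t=1 v=7: → [0,7); WM=1
i=2 t=2 v=8: → [0,7); WM=1
i=3 t=3 v=2: → [0,7); WM=3
i=4 t=3 v=4: → [0,7); WM=3
i=5 t=8 v=6: → [8,15),[4,11); WM=8; [0,7) fires=5
i=6 t=9 v=7: → [8,15),[4,11); WM=8
i=7 t=11 v=9: → [8,15); WM=11; [4,11) fires=2
i=8 t=12 v=5: → [12,19),[8,15); WM=11
i=9 t=18 v=1: → [16,23),[12,19); WM=18; [8,15) fires=4
i=10 t=8 v=9: DROP (t<18-0); WM=18
i=11 t=23 v=1: → [20,27); WM=23; [12,19) fires=2 [16,23) fires=1
i=12 t=17 v=2: DROP (t<23-0); WM=23
i=13 t=27 v=2: → [24,31); WM=27; [20,27) fires=1
i=14 t=27 v=5: → [24,31); WM=27
i=15 t=30 v=5: → [28,35),[24,31); WM=30
i=16 t=30 v=9: → [28,35),[24,31); WM=30
i=17 t=31 v=7: → [28,35); WM=31; [24,31) fires=3
i=18 t=33 v=6: → [32,39),[28,35); WM=31
i=19 t=33 v=7: → [32,39),[28,35); WM=33
i=20 t=30 v=9: DROP (t<33-0); WM=33
i=21 t=33 v=9: → [32,39),[28,35); WM=33
i=22 t=40 v=9: → [40,47),[36,43); WM=33

[0,7)=5 [4,11)=2 [8,15)=4 [12,19)=2 [16,23)=1 [20,27)=1 [24,31)=3 [28,35)=4 [32,39)=3 [36,43)=1 [40,47)=1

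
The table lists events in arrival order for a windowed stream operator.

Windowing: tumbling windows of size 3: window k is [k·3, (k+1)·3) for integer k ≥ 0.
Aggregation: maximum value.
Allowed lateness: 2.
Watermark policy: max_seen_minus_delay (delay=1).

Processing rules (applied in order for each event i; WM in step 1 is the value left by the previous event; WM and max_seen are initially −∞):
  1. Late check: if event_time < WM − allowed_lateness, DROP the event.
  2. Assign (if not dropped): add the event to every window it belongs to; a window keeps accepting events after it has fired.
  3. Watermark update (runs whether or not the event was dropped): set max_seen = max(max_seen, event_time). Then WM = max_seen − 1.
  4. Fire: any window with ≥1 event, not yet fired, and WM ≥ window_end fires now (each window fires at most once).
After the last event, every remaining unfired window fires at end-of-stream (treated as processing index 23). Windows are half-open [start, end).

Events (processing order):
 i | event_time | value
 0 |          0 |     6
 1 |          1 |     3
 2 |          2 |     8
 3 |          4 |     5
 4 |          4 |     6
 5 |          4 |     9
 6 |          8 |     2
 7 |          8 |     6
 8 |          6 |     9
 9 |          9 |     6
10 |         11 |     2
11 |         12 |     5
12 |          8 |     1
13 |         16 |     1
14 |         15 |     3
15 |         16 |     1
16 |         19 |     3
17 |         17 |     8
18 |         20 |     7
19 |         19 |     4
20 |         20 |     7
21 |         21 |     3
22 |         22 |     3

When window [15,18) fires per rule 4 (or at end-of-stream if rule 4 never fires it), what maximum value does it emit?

3

i=0 t=0 v=6: → [0,3); WM=-1
i=1 t=1 v=3: → [0,3); WM=0
i=2 t=2 v=8: → [0,3); WM=1
i=3 t=4 v=5: → [3,6); WM=3; [0,3) fires=8
i=4 t=4 v=6: → [3,6); WM=3
i=5 t=4 v=9: → [3,6); WM=3
i=6 t=8 v=2: → [6,9); WM=7; [3,6) fires=9
i=7 t=8 v=6: → [6,9); WM=7
i=8 t=6 v=9: → [6,9); WM=7
i=9 t=9 v=6: → [9,12); WM=8
i=10 t=11 v=2: → [9,12); WM=10; [6,9) fires=9
i=11 t=12 v=5: → [12,15); WM=11
i=12 t=8 v=1: DROP (t<11-2); WM=11
i=13 t=16 v=1: → [15,18); WM=15; [9,12) fires=6 [12,15) fires=5
i=14 t=15 v=3: → [15,18); WM=15
i=15 t=16 v=1: → [15,18); WM=15
i=16 t=19 v=3: → [18,21); WM=18; [15,18) fires=3
i=17 t=17 v=8: → [15,18); WM=18
i=18 t=20 v=7: → [18,21); WM=19
i=19 t=19 v=4: → [18,21); WM=19
i=20 t=20 v=7: → [18,21); WM=19
i=21 t=21 v=3: → [21,24); WM=20
i=22 t=22 v=3: → [21,24); WM=21; [18,21) fires=7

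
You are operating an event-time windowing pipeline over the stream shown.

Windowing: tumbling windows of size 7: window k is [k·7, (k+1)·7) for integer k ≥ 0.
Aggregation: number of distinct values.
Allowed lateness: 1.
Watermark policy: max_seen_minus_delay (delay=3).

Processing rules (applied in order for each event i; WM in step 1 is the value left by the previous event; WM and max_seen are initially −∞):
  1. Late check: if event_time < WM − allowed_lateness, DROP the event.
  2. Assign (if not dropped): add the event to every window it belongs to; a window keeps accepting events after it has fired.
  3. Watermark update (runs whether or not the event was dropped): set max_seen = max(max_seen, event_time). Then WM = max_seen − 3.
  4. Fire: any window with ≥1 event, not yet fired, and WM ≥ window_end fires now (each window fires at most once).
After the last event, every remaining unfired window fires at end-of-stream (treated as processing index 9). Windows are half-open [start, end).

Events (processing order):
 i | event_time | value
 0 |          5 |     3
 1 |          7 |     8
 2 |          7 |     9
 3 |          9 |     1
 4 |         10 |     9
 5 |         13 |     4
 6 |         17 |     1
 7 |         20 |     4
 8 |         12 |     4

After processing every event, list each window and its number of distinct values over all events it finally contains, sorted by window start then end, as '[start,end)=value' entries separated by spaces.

i=0 t=5 v=3: → [0,7); WM=2
i=1 t=7 v=8: → [7,14); WM=4
i=2 t=7 v=9: → [7,14); WM=4
i=3 t=9 v=1: → [7,14); WM=6
i=4 t=10 v=9: → [7,14); WM=7; [0,7) fires=1
i=5 t=13 v=4: → [7,14); WM=10
i=6 t=17 v=1: → [14,21); WM=14; [7,14) fires=4
i=7 t=20 v=4: → [14,21); WM=17
i=8 t=12 v=4: DROP (t<17-1); WM=17

[0,7)=1 [7,14)=4 [14,21)=2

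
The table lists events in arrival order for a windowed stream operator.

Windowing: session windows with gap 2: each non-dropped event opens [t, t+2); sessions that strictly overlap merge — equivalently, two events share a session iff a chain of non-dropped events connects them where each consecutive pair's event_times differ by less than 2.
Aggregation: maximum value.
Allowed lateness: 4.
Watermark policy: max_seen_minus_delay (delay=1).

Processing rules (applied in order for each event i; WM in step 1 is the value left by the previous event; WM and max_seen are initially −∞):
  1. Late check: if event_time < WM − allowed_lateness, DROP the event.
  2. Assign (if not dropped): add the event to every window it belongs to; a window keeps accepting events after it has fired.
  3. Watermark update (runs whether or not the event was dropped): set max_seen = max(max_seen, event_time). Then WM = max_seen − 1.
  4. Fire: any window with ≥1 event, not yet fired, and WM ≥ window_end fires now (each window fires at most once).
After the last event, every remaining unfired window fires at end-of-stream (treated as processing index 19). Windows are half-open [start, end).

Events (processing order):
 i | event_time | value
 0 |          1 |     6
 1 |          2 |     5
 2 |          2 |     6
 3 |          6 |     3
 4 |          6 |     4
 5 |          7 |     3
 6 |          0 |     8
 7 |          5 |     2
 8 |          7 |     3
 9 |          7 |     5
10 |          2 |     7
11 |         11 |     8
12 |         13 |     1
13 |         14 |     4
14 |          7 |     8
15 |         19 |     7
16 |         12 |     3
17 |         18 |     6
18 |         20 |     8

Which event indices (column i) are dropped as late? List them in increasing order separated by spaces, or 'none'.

i=0 t=1 v=6: → [1,3); WM=0
i=1 t=2 v=5: → [1,4); WM=1
i=2 t=2 v=6: → [1,4); WM=1
i=3 t=6 v=3: → [6,8); WM=5
i=4 t=6 v=4: → [6,8); WM=5
i=5 t=7 v=3: → [6,9); WM=6
i=6 t=0 v=8: DROP (t<6-4); WM=6
i=7 t=5 v=2: → [5,9); WM=6
i=8 t=7 v=3: → [5,9); WM=6
i=9 t=7 v=5: → [5,9); WM=6
i=10 t=2 v=7: → [1,4); WM=6
i=11 t=11 v=8: → [11,13); WM=10
i=12 t=13 v=1: → [13,15); WM=12
i=13 t=14 v=4: → [13,16); WM=13
i=14 t=7 v=8: DROP (t<13-4); WM=13
i=15 t=19 v=7: → [19,21); WM=18
i=16 t=12 v=3: DROP (t<18-4); WM=18
i=17 t=18 v=6: → [18,21); WM=18
i=18 t=20 v=8: → [18,22); WM=19

6 14 16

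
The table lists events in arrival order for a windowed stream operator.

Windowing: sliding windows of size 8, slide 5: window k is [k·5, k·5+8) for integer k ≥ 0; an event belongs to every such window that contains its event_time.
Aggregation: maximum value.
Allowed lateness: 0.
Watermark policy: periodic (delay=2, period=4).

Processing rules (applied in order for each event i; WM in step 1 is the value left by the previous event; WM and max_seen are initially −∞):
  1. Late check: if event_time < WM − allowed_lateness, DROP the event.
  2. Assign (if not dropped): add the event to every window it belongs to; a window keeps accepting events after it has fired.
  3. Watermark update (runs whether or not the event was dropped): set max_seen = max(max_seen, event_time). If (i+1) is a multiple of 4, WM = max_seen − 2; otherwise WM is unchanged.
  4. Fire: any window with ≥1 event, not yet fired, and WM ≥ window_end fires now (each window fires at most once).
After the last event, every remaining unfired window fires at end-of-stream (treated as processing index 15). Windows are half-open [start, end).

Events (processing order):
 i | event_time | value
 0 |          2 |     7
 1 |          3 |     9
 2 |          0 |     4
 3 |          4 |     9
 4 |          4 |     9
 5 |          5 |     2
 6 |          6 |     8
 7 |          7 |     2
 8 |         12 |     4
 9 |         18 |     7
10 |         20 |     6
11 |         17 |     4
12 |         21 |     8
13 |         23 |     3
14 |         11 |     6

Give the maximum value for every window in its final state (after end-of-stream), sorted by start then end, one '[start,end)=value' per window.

[0,8)=9 [5,13)=8 [10,18)=4 [15,23)=8 [20,28)=8

i=0 t=2 v=7: → [0,8); WM=−∞
i=1 t=3 v=9: → [0,8); WM=−∞
i=2 t=0 v=4: → [0,8); WM=−∞
i=3 t=4 v=9: → [0,8); WM=2
i=4 t=4 v=9: → [0,8); WM=2
i=5 t=5 v=2: → [5,13),[0,8); WM=2
i=6 t=6 v=8: → [5,13),[0,8); WM=2
i=7 t=7 v=2: → [5,13),[0,8); WM=5
i=8 t=12 v=4: → [10,18),[5,13); WM=5
i=9 t=18 v=7: → [15,23); WM=5
i=10 t=20 v=6: → [20,28),[15,23); WM=5
i=11 t=17 v=4: → [15,23),[10,18); WM=18; [0,8) fires=9 [5,13) fires=8 [10,18) fires=4
i=12 t=21 v=8: → [20,28),[15,23); WM=18
i=13 t=23 v=3: → [20,28); WM=18
i=14 t=11 v=6: DROP (t<18-0); WM=18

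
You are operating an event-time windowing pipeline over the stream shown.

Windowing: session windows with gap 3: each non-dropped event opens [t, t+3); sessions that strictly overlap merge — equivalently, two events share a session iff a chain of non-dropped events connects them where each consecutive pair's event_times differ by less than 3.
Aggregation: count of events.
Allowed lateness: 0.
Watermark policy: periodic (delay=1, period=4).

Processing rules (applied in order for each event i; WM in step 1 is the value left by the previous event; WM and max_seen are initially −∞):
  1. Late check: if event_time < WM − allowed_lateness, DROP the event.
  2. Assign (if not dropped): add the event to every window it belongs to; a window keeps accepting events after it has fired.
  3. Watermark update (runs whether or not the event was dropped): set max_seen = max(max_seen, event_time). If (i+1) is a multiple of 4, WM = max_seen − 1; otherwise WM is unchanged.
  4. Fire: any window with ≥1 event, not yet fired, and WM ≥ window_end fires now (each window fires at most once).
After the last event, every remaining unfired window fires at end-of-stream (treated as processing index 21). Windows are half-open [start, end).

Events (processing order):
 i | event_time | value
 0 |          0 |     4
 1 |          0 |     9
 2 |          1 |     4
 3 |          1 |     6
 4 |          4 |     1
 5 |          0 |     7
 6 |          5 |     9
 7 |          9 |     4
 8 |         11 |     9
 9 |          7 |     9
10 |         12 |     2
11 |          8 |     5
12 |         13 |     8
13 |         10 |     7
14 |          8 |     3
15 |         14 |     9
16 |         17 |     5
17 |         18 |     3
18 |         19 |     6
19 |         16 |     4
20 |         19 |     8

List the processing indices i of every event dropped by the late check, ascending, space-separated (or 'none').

9 13 14

i=0 t=0 v=4: → [0,3); WM=−∞
i=1 t=0 v=9: → [0,3); WM=−∞
i=2 t=1 v=4: → [0,4); WM=−∞
i=3 t=1 v=6: → [0,4); WM=0
i=4 t=4 v=1: → [4,7); WM=0
i=5 t=0 v=7: → [0,4); WM=0
i=6 t=5 v=9: → [4,8); WM=0
i=7 t=9 v=4: → [9,12); WM=8
i=8 t=11 v=9: → [9,14); WM=8
i=9 t=7 v=9: DROP (t<8-0); WM=8
i=10 t=12 v=2: → [9,15); WM=8
i=11 t=8 v=5: → [8,15); WM=11
i=12 t=13 v=8: → [8,16); WM=11
i=13 t=10 v=7: DROP (t<11-0); WM=11
i=14 t=8 v=3: DROP (t<11-0); WM=11
i=15 t=14 v=9: → [8,17); WM=13
i=16 t=17 v=5: → [17,20); WM=13
i=17 t=18 v=3: → [17,21); WM=13
i=18 t=19 v=6: → [17,22); WM=13
i=19 t=16 v=4: → [8,22); WM=18
i=20 t=19 v=8: → [8,22); WM=18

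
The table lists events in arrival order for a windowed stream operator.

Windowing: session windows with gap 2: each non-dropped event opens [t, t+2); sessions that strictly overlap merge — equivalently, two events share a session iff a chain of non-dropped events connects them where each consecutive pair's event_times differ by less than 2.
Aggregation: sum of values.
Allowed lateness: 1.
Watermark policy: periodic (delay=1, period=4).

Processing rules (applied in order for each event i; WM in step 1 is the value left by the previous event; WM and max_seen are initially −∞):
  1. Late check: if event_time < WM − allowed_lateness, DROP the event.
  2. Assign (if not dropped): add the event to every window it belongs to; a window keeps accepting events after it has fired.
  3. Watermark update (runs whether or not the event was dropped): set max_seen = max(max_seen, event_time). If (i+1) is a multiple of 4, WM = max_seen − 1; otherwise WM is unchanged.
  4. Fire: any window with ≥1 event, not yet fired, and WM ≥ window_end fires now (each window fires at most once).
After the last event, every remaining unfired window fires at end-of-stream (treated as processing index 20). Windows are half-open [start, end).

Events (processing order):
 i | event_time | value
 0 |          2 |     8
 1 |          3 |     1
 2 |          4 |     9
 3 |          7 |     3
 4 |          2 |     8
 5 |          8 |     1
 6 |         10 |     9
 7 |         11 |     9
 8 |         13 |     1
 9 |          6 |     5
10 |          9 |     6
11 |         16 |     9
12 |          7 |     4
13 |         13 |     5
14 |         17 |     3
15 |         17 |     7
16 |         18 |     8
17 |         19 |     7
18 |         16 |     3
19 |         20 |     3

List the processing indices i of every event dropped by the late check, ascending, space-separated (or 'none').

4 9 12 13

i=0 t=2 v=8: → [2,4); WM=−∞
i=1 t=3 v=1: → [2,5); WM=−∞
i=2 t=4 v=9: → [2,6); WM=−∞
i=3 t=7 v=3: → [7,9); WM=6
i=4 t=2 v=8: DROP (t<6-1); WM=6
i=5 t=8 v=1: → [7,10); WM=6
i=6 t=10 v=9: → [10,12); WM=6
i=7 t=11 v=9: → [10,13); WM=10
i=8 t=13 v=1: → [13,15); WM=10
i=9 t=6 v=5: DROP (t<10-1); WM=10
i=10 t=9 v=6: → [7,13); WM=10
i=11 t=16 v=9: → [16,18); WM=15
i=12 t=7 v=4: DROP (t<15-1); WM=15
i=13 t=13 v=5: DROP (t<15-1); WM=15
i=14 t=17 v=3: → [16,19); WM=15
i=15 t=17 v=7: → [16,19); WM=16
i=16 t=18 v=8: → [16,20); WM=16
i=17 t=19 v=7: → [16,21); WM=16
i=18 t=16 v=3: → [16,21); WM=16
i=19 t=20 v=3: → [16,22); WM=19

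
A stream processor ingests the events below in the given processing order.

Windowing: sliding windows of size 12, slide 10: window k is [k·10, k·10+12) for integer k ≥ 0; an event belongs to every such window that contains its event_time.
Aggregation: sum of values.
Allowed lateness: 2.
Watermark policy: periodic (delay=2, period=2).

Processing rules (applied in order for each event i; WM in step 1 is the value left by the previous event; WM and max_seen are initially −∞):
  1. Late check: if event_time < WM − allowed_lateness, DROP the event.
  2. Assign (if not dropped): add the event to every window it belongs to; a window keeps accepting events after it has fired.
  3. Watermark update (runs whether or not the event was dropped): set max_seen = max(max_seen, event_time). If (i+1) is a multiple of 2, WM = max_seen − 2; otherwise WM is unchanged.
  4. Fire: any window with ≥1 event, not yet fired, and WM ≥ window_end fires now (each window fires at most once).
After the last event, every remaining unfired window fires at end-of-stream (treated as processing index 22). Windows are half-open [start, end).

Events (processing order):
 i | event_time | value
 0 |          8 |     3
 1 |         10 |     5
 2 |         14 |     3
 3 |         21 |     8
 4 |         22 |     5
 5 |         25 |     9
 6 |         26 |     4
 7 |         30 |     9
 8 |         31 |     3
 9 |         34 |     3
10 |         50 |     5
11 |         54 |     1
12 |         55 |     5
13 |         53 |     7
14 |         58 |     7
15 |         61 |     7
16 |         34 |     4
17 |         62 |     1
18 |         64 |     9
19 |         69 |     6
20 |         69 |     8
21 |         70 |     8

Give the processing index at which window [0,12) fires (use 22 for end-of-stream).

i=0 t=8 v=3: → [0,12); WM=−∞
i=1 t=10 v=5: → [10,22),[0,12); WM=8
i=2 t=14 v=3: → [10,22); WM=8
i=3 t=21 v=8: → [20,32),[10,22); WM=19; [0,12) fires=8
i=4 t=22 v=5: → [20,32); WM=19
i=5 t=25 v=9: → [20,32); WM=23; [10,22) fires=16
i=6 t=26 v=4: → [20,32); WM=23
i=7 t=30 v=9: → [30,42),[20,32); WM=28
i=8 t=31 v=3: → [30,42),[20,32); WM=28
i=9 t=34 v=3: → [30,42); WM=32; [20,32) fires=38
i=10 t=50 v=5: → [50,62),[40,52); WM=32
i=11 t=54 v=1: → [50,62); WM=52; [30,42) fires=15 [40,52) fires=5
i=12 t=55 v=5: → [50,62); WM=52
i=13 t=53 v=7: → [50,62); WM=53
i=14 t=58 v=7: → [50,62); WM=53
i=15 t=61 v=7: → [60,72),[50,62); WM=59
i=16 t=34 v=4: DROP (t<59-2); WM=59
i=17 t=62 v=1: → [60,72); WM=60
i=18 t=64 v=9: → [60,72); WM=60
i=19 t=69 v=6: → [60,72); WM=67; [50,62) fires=32
i=20 t=69 v=8: → [60,72); WM=67
i=21 t=70 v=8: → [70,82),[60,72); WM=68

3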